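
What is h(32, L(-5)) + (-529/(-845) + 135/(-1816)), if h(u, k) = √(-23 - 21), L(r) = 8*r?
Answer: 846589/1534520 + 2*I*√11 ≈ 0.5517 + 6.6332*I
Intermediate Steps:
h(u, k) = 2*I*√11 (h(u, k) = √(-44) = 2*I*√11)
h(32, L(-5)) + (-529/(-845) + 135/(-1816)) = 2*I*√11 + (-529/(-845) + 135/(-1816)) = 2*I*√11 + (-529*(-1/845) + 135*(-1/1816)) = 2*I*√11 + (529/845 - 135/1816) = 2*I*√11 + 846589/1534520 = 846589/1534520 + 2*I*√11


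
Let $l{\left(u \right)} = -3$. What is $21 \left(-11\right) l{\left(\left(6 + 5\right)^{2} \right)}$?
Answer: $693$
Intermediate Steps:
$21 \left(-11\right) l{\left(\left(6 + 5\right)^{2} \right)} = 21 \left(-11\right) \left(-3\right) = \left(-231\right) \left(-3\right) = 693$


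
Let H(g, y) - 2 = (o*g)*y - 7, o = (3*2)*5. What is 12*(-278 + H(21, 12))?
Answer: 87324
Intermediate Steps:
o = 30 (o = 6*5 = 30)
H(g, y) = -5 + 30*g*y (H(g, y) = 2 + ((30*g)*y - 7) = 2 + (30*g*y - 7) = 2 + (-7 + 30*g*y) = -5 + 30*g*y)
12*(-278 + H(21, 12)) = 12*(-278 + (-5 + 30*21*12)) = 12*(-278 + (-5 + 7560)) = 12*(-278 + 7555) = 12*7277 = 87324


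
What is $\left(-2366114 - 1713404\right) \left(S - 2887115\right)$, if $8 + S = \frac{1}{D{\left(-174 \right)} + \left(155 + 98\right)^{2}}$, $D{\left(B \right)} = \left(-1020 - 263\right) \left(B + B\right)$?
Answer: $\frac{6012622414451690484}{510493} \approx 1.1778 \cdot 10^{13}$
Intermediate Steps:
$D{\left(B \right)} = - 2566 B$ ($D{\left(B \right)} = - 1283 \cdot 2 B = - 2566 B$)
$S = - \frac{4083943}{510493}$ ($S = -8 + \frac{1}{\left(-2566\right) \left(-174\right) + \left(155 + 98\right)^{2}} = -8 + \frac{1}{446484 + 253^{2}} = -8 + \frac{1}{446484 + 64009} = -8 + \frac{1}{510493} = - \frac{4083943}{510493} \approx -8.0$)
$\left(-2366114 - 1713404\right) \left(S - 2887115\right) = \left(-2366114 - 1713404\right) \left(- \frac{4083943}{510493} - 2887115\right) = \left(-4079518\right) \left(- \frac{1473856081638}{510493}\right) = \frac{6012622414451690484}{510493}$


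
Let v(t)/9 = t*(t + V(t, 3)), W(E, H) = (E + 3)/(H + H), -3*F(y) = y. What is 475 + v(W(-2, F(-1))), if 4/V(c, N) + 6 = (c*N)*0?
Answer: 1945/4 ≈ 486.25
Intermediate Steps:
F(y) = -y/3
V(c, N) = -⅔ (V(c, N) = 4/(-6 + (c*N)*0) = 4/(-6 + (N*c)*0) = 4/(-6 + 0) = 4/(-6) = 4*(-⅙) = -⅔)
W(E, H) = (3 + E)/(2*H) (W(E, H) = (3 + E)/((2*H)) = (3 + E)*(1/(2*H)) = (3 + E)/(2*H))
v(t) = 9*t*(-⅔ + t) (v(t) = 9*(t*(t - ⅔)) = 9*(t*(-⅔ + t)) = 9*t*(-⅔ + t))
475 + v(W(-2, F(-1))) = 475 + 3*((3 - 2)/(2*((-⅓*(-1)))))*(-2 + 3*((3 - 2)/(2*((-⅓*(-1)))))) = 475 + 3*((½)*1/(⅓))*(-2 + 3*((½)*1/(⅓))) = 475 + 3*((½)*3*1)*(-2 + 3*((½)*3*1)) = 475 + 3*(3/2)*(-2 + 3*(3/2)) = 475 + 3*(3/2)*(-2 + 9/2) = 475 + 3*(3/2)*(5/2) = 475 + 45/4 = 1945/4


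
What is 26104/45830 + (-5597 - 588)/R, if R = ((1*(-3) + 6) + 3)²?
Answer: -141259403/824940 ≈ -171.24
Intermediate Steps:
R = 36 (R = ((-3 + 6) + 3)² = (3 + 3)² = 6² = 36)
26104/45830 + (-5597 - 588)/R = 26104/45830 + (-5597 - 588)/36 = 26104*(1/45830) - 6185*1/36 = 13052/22915 - 6185/36 = -141259403/824940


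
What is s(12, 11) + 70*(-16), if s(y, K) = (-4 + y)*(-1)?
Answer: -1128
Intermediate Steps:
s(y, K) = 4 - y
s(12, 11) + 70*(-16) = (4 - 1*12) + 70*(-16) = (4 - 12) - 1120 = -8 - 1120 = -1128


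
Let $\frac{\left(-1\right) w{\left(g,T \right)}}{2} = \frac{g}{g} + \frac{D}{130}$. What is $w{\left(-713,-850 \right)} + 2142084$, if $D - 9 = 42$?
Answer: $\frac{139235279}{65} \approx 2.1421 \cdot 10^{6}$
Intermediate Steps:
$D = 51$ ($D = 9 + 42 = 51$)
$w{\left(g,T \right)} = - \frac{181}{65}$ ($w{\left(g,T \right)} = - 2 \left(\frac{g}{g} + \frac{51}{130}\right) = - 2 \left(1 + 51 \cdot \frac{1}{130}\right) = - 2 \left(1 + \frac{51}{130}\right) = \left(-2\right) \frac{181}{130} = - \frac{181}{65}$)
$w{\left(-713,-850 \right)} + 2142084 = - \frac{181}{65} + 2142084 = \frac{139235279}{65}$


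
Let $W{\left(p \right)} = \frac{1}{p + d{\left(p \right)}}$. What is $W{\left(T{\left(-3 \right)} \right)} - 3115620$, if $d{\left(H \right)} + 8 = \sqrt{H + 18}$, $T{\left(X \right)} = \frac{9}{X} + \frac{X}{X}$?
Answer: $- \frac{18693721}{6} \approx -3.1156 \cdot 10^{6}$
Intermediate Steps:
$T{\left(X \right)} = 1 + \frac{9}{X}$ ($T{\left(X \right)} = \frac{9}{X} + 1 = 1 + \frac{9}{X}$)
$d{\left(H \right)} = -8 + \sqrt{18 + H}$ ($d{\left(H \right)} = -8 + \sqrt{H + 18} = -8 + \sqrt{18 + H}$)
$W{\left(p \right)} = \frac{1}{-8 + p + \sqrt{18 + p}}$ ($W{\left(p \right)} = \frac{1}{p + \left(-8 + \sqrt{18 + p}\right)} = \frac{1}{-8 + p + \sqrt{18 + p}}$)
$W{\left(T{\left(-3 \right)} \right)} - 3115620 = \frac{1}{-8 + \frac{9 - 3}{-3} + \sqrt{18 + \frac{9 - 3}{-3}}} - 3115620 = \frac{1}{-8 - 2 + \sqrt{18 - 2}} - 3115620 = \frac{1}{-8 - 2 + \sqrt{16}} - 3115620 = \frac{1}{-8 - 2 + 4} - 3115620 = \frac{1}{-6} - 3115620 = - \frac{1}{6} - 3115620 = - \frac{18693721}{6}$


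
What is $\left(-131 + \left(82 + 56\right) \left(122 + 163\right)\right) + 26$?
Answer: $39225$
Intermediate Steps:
$\left(-131 + \left(82 + 56\right) \left(122 + 163\right)\right) + 26 = \left(-131 + 138 \cdot 285\right) + 26 = \left(-131 + 39330\right) + 26 = 39199 + 26 = 39225$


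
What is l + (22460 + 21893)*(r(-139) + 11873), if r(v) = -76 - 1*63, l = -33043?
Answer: 520405059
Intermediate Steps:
r(v) = -139 (r(v) = -76 - 63 = -139)
l + (22460 + 21893)*(r(-139) + 11873) = -33043 + (22460 + 21893)*(-139 + 11873) = -33043 + 44353*11734 = -33043 + 520438102 = 520405059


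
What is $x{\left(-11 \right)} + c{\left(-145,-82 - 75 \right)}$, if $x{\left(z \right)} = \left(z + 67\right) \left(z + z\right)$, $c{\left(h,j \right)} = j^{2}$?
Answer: $23417$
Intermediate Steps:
$x{\left(z \right)} = 2 z \left(67 + z\right)$ ($x{\left(z \right)} = \left(67 + z\right) 2 z = 2 z \left(67 + z\right)$)
$x{\left(-11 \right)} + c{\left(-145,-82 - 75 \right)} = 2 \left(-11\right) \left(67 - 11\right) + \left(-82 - 75\right)^{2} = 2 \left(-11\right) 56 + \left(-82 - 75\right)^{2} = -1232 + \left(-157\right)^{2} = -1232 + 24649 = 23417$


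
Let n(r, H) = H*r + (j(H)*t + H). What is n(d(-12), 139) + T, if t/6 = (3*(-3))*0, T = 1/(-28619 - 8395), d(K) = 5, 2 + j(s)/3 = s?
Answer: 30869675/37014 ≈ 834.00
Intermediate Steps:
j(s) = -6 + 3*s
T = -1/37014 (T = 1/(-37014) = -1/37014 ≈ -2.7017e-5)
t = 0 (t = 6*((3*(-3))*0) = 6*(-9*0) = 6*0 = 0)
n(r, H) = H + H*r (n(r, H) = H*r + ((-6 + 3*H)*0 + H) = H*r + (0 + H) = H*r + H = H + H*r)
n(d(-12), 139) + T = 139*(1 + 5) - 1/37014 = 139*6 - 1/37014 = 834 - 1/37014 = 30869675/37014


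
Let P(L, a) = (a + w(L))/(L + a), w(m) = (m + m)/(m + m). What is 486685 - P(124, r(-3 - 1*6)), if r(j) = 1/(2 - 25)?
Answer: 1387538913/2851 ≈ 4.8669e+5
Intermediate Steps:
w(m) = 1 (w(m) = (2*m)/((2*m)) = (2*m)*(1/(2*m)) = 1)
r(j) = -1/23 (r(j) = 1/(-23) = -1/23)
P(L, a) = (1 + a)/(L + a) (P(L, a) = (a + 1)/(L + a) = (1 + a)/(L + a))
486685 - P(124, r(-3 - 1*6)) = 486685 - (1 - 1/23)/(124 - 1/23) = 486685 - 22/(2851/23*23) = 486685 - 23*22/(2851*23) = 486685 - 1*22/2851 = 486685 - 22/2851 = 1387538913/2851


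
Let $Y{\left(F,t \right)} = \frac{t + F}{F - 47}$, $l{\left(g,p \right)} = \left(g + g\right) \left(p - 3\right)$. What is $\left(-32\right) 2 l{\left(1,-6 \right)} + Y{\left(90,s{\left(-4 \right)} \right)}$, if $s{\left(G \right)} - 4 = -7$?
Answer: $\frac{49623}{43} \approx 1154.0$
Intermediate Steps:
$s{\left(G \right)} = -3$ ($s{\left(G \right)} = 4 - 7 = -3$)
$l{\left(g,p \right)} = 2 g \left(-3 + p\right)$
$Y{\left(F,t \right)} = \frac{F + t}{-47 + F}$
$\left(-32\right) 2 l{\left(1,-6 \right)} + Y{\left(90,s{\left(-4 \right)} \right)} = \left(-32\right) 2 \cdot 2 \cdot 1 \left(-3 - 6\right) + \frac{90 - 3}{-47 + 90} = - 64 \cdot 2 \cdot 1 \left(-9\right) + \frac{1}{43} \cdot 87 = \left(-64\right) \left(-18\right) + \frac{1}{43} \cdot 87 = 1152 + \frac{87}{43} = \frac{49623}{43}$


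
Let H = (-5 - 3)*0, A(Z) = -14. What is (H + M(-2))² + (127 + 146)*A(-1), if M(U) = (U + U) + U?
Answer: -3786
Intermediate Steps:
M(U) = 3*U (M(U) = 2*U + U = 3*U)
H = 0 (H = -8*0 = 0)
(H + M(-2))² + (127 + 146)*A(-1) = (0 + 3*(-2))² + (127 + 146)*(-14) = (0 - 6)² + 273*(-14) = (-6)² - 3822 = 36 - 3822 = -3786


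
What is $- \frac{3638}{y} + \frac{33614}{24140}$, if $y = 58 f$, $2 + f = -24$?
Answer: $\frac{8656952}{2275195} \approx 3.8049$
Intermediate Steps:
$f = -26$ ($f = -2 - 24 = -26$)
$y = -1508$ ($y = 58 \left(-26\right) = -1508$)
$- \frac{3638}{y} + \frac{33614}{24140} = - \frac{3638}{-1508} + \frac{33614}{24140} = \left(-3638\right) \left(- \frac{1}{1508}\right) + 33614 \cdot \frac{1}{24140} = \frac{1819}{754} + \frac{16807}{12070} = \frac{8656952}{2275195}$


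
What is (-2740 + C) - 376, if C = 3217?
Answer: 101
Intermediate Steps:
(-2740 + C) - 376 = (-2740 + 3217) - 376 = 477 - 376 = 101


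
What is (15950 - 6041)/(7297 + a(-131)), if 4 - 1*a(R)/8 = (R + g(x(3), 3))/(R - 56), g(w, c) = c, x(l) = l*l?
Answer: 1852983/1369499 ≈ 1.3530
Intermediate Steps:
x(l) = l²
a(R) = 32 - 8*(3 + R)/(-56 + R) (a(R) = 32 - 8*(R + 3)/(R - 56) = 32 - 8*(3 + R)/(-56 + R))
(15950 - 6041)/(7297 + a(-131)) = (15950 - 6041)/(7297 + 8*(-227 + 3*(-131))/(-56 - 131)) = 9909/(7297 + 8*(-227 - 393)/(-187)) = 9909/(7297 + 8*(-1/187)*(-620)) = 9909/(7297 + 4960/187) = 9909/(1369499/187) = 9909*(187/1369499) = 1852983/1369499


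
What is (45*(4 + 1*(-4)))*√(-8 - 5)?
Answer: 0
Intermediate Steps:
(45*(4 + 1*(-4)))*√(-8 - 5) = (45*(4 - 4))*√(-13) = (45*0)*(I*√13) = 0*(I*√13) = 0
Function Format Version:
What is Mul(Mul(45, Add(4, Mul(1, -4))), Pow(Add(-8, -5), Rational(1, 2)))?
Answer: 0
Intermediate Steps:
Mul(Mul(45, Add(4, Mul(1, -4))), Pow(Add(-8, -5), Rational(1, 2))) = Mul(Mul(45, Add(4, -4)), Pow(-13, Rational(1, 2))) = Mul(Mul(45, 0), Mul(I, Pow(13, Rational(1, 2)))) = Mul(0, Mul(I, Pow(13, Rational(1, 2)))) = 0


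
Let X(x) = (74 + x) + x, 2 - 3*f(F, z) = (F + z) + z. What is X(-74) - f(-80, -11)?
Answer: -326/3 ≈ -108.67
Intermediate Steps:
f(F, z) = ⅔ - 2*z/3 - F/3 (f(F, z) = ⅔ - ((F + z) + z)/3 = ⅔ - (F + 2*z)/3 = ⅔ + (-2*z/3 - F/3) = ⅔ - 2*z/3 - F/3)
X(x) = 74 + 2*x
X(-74) - f(-80, -11) = (74 + 2*(-74)) - (⅔ - ⅔*(-11) - ⅓*(-80)) = (74 - 148) - (⅔ + 22/3 + 80/3) = -74 - 1*104/3 = -74 - 104/3 = -326/3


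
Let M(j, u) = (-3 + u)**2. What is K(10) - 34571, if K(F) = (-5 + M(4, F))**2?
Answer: -32635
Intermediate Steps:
K(F) = (-5 + (-3 + F)**2)**2
K(10) - 34571 = (-5 + (-3 + 10)**2)**2 - 34571 = (-5 + 7**2)**2 - 34571 = (-5 + 49)**2 - 34571 = 44**2 - 34571 = 1936 - 34571 = -32635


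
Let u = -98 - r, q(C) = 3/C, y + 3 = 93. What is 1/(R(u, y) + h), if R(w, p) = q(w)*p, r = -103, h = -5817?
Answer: -1/5763 ≈ -0.00017352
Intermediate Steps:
y = 90 (y = -3 + 93 = 90)
u = 5 (u = -98 - 1*(-103) = -98 + 103 = 5)
R(w, p) = 3*p/w (R(w, p) = (3/w)*p = 3*p/w)
1/(R(u, y) + h) = 1/(3*90/5 - 5817) = 1/(3*90*(1/5) - 5817) = 1/(54 - 5817) = 1/(-5763) = -1/5763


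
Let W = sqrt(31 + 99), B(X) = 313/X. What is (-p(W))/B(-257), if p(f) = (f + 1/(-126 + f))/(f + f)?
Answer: 4046465/9856996 - 16191*sqrt(130)/640704740 ≈ 0.41023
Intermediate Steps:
W = sqrt(130) ≈ 11.402
p(f) = (f + 1/(-126 + f))/(2*f) (p(f) = (f + 1/(-126 + f))/((2*f)) = (f + 1/(-126 + f))*(1/(2*f)) = (f + 1/(-126 + f))/(2*f))
(-p(W))/B(-257) = (-(1 + (sqrt(130))**2 - 126*sqrt(130))/(2*(sqrt(130))*(-126 + sqrt(130))))/((313/(-257))) = (-sqrt(130)/130*(1 + 130 - 126*sqrt(130))/(2*(-126 + sqrt(130))))/((313*(-1/257))) = (-sqrt(130)/130*(131 - 126*sqrt(130))/(2*(-126 + sqrt(130))))/(-313/257) = -sqrt(130)*(131 - 126*sqrt(130))/(260*(-126 + sqrt(130)))*(-257/313) = 257*sqrt(130)*(131 - 126*sqrt(130))/(81380*(-126 + sqrt(130)))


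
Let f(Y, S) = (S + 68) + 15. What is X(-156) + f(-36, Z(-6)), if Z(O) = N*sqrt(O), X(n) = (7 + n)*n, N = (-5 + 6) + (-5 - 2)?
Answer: 23327 - 6*I*sqrt(6) ≈ 23327.0 - 14.697*I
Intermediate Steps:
N = -6 (N = 1 - 7 = -6)
X(n) = n*(7 + n)
Z(O) = -6*sqrt(O)
f(Y, S) = 83 + S (f(Y, S) = (68 + S) + 15 = 83 + S)
X(-156) + f(-36, Z(-6)) = -156*(7 - 156) + (83 - 6*I*sqrt(6)) = -156*(-149) + (83 - 6*I*sqrt(6)) = 23244 + (83 - 6*I*sqrt(6)) = 23327 - 6*I*sqrt(6)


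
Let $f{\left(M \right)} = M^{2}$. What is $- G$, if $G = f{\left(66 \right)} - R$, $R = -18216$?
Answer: $-22572$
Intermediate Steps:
$G = 22572$ ($G = 66^{2} - -18216 = 4356 + 18216 = 22572$)
$- G = \left(-1\right) 22572 = -22572$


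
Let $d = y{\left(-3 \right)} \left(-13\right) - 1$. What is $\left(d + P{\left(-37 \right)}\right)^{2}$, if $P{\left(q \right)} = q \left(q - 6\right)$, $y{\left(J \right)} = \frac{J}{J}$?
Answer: $2486929$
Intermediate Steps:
$y{\left(J \right)} = 1$
$P{\left(q \right)} = q \left(-6 + q\right)$
$d = -14$ ($d = 1 \left(-13\right) - 1 = -13 - 1 = -14$)
$\left(d + P{\left(-37 \right)}\right)^{2} = \left(-14 - 37 \left(-6 - 37\right)\right)^{2} = \left(-14 - -1591\right)^{2} = \left(-14 + 1591\right)^{2} = 1577^{2} = 2486929$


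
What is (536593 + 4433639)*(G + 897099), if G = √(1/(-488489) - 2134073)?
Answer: 4458790156968 + 4970232*I*√509235707030430322/488489 ≈ 4.4588e+12 + 7.2607e+9*I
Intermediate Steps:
G = I*√509235707030430322/488489 (G = √(-1/488489 - 2134073) = √(-1042471185698/488489) = I*√509235707030430322/488489 ≈ 1460.8*I)
(536593 + 4433639)*(G + 897099) = (536593 + 4433639)*(I*√509235707030430322/488489 + 897099) = 4970232*(897099 + I*√509235707030430322/488489) = 4458790156968 + 4970232*I*√509235707030430322/488489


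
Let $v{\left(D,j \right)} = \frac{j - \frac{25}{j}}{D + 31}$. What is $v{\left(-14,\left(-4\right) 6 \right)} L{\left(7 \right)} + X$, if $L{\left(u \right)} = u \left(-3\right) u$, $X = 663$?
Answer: $\frac{117167}{136} \approx 861.52$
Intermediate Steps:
$L{\left(u \right)} = - 3 u^{2}$ ($L{\left(u \right)} = - 3 u u = - 3 u^{2}$)
$v{\left(D,j \right)} = \frac{j - \frac{25}{j}}{31 + D}$
$v{\left(-14,\left(-4\right) 6 \right)} L{\left(7 \right)} + X = \frac{-25 + \left(\left(-4\right) 6\right)^{2}}{\left(-4\right) 6 \left(31 - 14\right)} \left(- 3 \cdot 7^{2}\right) + 663 = \frac{-25 + \left(-24\right)^{2}}{\left(-24\right) 17} \left(\left(-3\right) 49\right) + 663 = \left(- \frac{1}{24}\right) \frac{1}{17} \left(-25 + 576\right) \left(-147\right) + 663 = \left(- \frac{1}{24}\right) \frac{1}{17} \cdot 551 \left(-147\right) + 663 = \left(- \frac{551}{408}\right) \left(-147\right) + 663 = \frac{26999}{136} + 663 = \frac{117167}{136}$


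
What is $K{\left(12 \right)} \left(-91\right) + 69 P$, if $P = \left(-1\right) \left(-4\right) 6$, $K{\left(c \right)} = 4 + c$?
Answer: $200$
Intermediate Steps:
$P = 24$ ($P = 4 \cdot 6 = 24$)
$K{\left(12 \right)} \left(-91\right) + 69 P = \left(4 + 12\right) \left(-91\right) + 69 \cdot 24 = 16 \left(-91\right) + 1656 = -1456 + 1656 = 200$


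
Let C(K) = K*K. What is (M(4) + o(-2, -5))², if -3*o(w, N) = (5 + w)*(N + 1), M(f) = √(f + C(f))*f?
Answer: 336 + 64*√5 ≈ 479.11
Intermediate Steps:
C(K) = K²
M(f) = f*√(f + f²) (M(f) = √(f + f²)*f = f*√(f + f²))
o(w, N) = -(1 + N)*(5 + w)/3 (o(w, N) = -(5 + w)*(N + 1)/3 = -(5 + w)*(1 + N)/3 = -(1 + N)*(5 + w)/3)
(M(4) + o(-2, -5))² = (4*√(4*(1 + 4)) + (-5/3 - 5/3*(-5) - ⅓*(-2) - ⅓*(-5)*(-2)))² = (4*√(4*5) + (-5/3 + 25/3 + ⅔ - 10/3))² = (4*√20 + 4)² = (4*(2*√5) + 4)² = (8*√5 + 4)² = (4 + 8*√5)²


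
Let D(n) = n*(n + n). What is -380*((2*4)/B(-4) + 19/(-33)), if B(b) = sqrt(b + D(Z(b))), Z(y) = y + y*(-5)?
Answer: 7220/33 - 1520*sqrt(127)/127 ≈ 83.910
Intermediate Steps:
Z(y) = -4*y (Z(y) = y - 5*y = -4*y)
D(n) = 2*n**2 (D(n) = n*(2*n) = 2*n**2)
B(b) = sqrt(b + 32*b**2) (B(b) = sqrt(b + 2*(-4*b)**2) = sqrt(b + 2*(16*b**2)) = sqrt(b + 32*b**2))
-380*((2*4)/B(-4) + 19/(-33)) = -380*((2*4)/(sqrt(-4*(1 + 32*(-4)))) + 19/(-33)) = -380*(8/(sqrt(-4*(1 - 128))) + 19*(-1/33)) = -380*(8/(sqrt(-4*(-127))) - 19/33) = -380*(8/(sqrt(508)) - 19/33) = -380*(8/((2*sqrt(127))) - 19/33) = -380*(8*(sqrt(127)/254) - 19/33) = -380*(4*sqrt(127)/127 - 19/33) = -380*(-19/33 + 4*sqrt(127)/127) = 7220/33 - 1520*sqrt(127)/127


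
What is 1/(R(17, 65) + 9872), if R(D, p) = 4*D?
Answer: 1/9940 ≈ 0.00010060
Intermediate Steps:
1/(R(17, 65) + 9872) = 1/(4*17 + 9872) = 1/(68 + 9872) = 1/9940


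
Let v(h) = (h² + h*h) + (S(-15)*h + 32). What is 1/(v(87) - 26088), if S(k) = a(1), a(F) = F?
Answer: -1/10831 ≈ -9.2328e-5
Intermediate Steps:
S(k) = 1
v(h) = 32 + h + 2*h² (v(h) = (h² + h*h) + (1*h + 32) = (h² + h²) + (h + 32) = 2*h² + (32 + h) = 32 + h + 2*h²)
1/(v(87) - 26088) = 1/((32 + 87 + 2*87²) - 26088) = 1/((32 + 87 + 2*7569) - 26088) = 1/((32 + 87 + 15138) - 26088) = 1/(15257 - 26088) = 1/(-10831) = -1/10831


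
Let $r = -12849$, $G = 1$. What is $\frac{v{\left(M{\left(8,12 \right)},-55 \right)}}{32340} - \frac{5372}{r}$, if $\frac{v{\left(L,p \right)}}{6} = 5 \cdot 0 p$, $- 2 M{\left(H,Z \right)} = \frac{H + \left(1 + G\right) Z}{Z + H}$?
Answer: $\frac{5372}{12849} \approx 0.41809$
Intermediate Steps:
$M{\left(H,Z \right)} = - \frac{H + 2 Z}{2 \left(H + Z\right)}$ ($M{\left(H,Z \right)} = - \frac{\left(H + \left(1 + 1\right) Z\right) \frac{1}{Z + H}}{2} = - \frac{\left(H + 2 Z\right) \frac{1}{H + Z}}{2} = - \frac{\frac{1}{H + Z} \left(H + 2 Z\right)}{2} = - \frac{H + 2 Z}{2 \left(H + Z\right)}$)
$v{\left(L,p \right)} = 0$ ($v{\left(L,p \right)} = 6 \cdot 5 \cdot 0 p = 6 \cdot 0 p = 6 \cdot 0 = 0$)
$\frac{v{\left(M{\left(8,12 \right)},-55 \right)}}{32340} - \frac{5372}{r} = \frac{0}{32340} - \frac{5372}{-12849} = 0 \cdot \frac{1}{32340} - - \frac{5372}{12849} = 0 + \frac{5372}{12849} = \frac{5372}{12849}$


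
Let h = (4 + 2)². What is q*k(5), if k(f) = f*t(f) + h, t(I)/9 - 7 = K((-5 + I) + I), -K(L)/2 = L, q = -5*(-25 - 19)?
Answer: -21780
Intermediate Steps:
q = 220 (q = -5*(-44) = 220)
K(L) = -2*L
h = 36 (h = 6² = 36)
t(I) = 153 - 36*I (t(I) = 63 + 9*(-2*((-5 + I) + I)) = 63 + 9*(-2*(-5 + 2*I)) = 63 + 9*(10 - 4*I) = 63 + (90 - 36*I) = 153 - 36*I)
k(f) = 36 + f*(153 - 36*f) (k(f) = f*(153 - 36*f) + 36 = 36 + f*(153 - 36*f))
q*k(5) = 220*(36 + 9*5*(17 - 4*5)) = 220*(36 + 9*5*(17 - 20)) = 220*(36 + 9*5*(-3)) = 220*(36 - 135) = 220*(-99) = -21780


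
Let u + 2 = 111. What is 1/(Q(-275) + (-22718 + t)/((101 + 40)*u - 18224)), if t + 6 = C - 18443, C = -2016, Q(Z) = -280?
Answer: -2855/756217 ≈ -0.0037754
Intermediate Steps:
u = 109 (u = -2 + 111 = 109)
t = -20465 (t = -6 + (-2016 - 18443) = -6 - 20459 = -20465)
1/(Q(-275) + (-22718 + t)/((101 + 40)*u - 18224)) = 1/(-280 + (-22718 - 20465)/((101 + 40)*109 - 18224)) = 1/(-280 - 43183/(141*109 - 18224)) = 1/(-280 - 43183/(15369 - 18224)) = 1/(-280 - 43183/(-2855)) = 1/(-280 - 43183*(-1/2855)) = 1/(-280 + 43183/2855) = 1/(-756217/2855) = -2855/756217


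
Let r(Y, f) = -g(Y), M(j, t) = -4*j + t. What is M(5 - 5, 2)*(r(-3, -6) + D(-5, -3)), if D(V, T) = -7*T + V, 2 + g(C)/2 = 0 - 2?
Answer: 48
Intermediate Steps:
g(C) = -8 (g(C) = -4 + 2*(0 - 2) = -4 + 2*(-2) = -4 - 4 = -8)
M(j, t) = t - 4*j
D(V, T) = V - 7*T
r(Y, f) = 8 (r(Y, f) = -1*(-8) = 8)
M(5 - 5, 2)*(r(-3, -6) + D(-5, -3)) = (2 - 4*(5 - 5))*(8 + (-5 - 7*(-3))) = (2 - 4*0)*(8 + (-5 + 21)) = (2 + 0)*(8 + 16) = 2*24 = 48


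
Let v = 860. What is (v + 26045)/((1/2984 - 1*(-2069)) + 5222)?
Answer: 16056904/4351269 ≈ 3.6902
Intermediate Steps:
(v + 26045)/((1/2984 - 1*(-2069)) + 5222) = (860 + 26045)/((1/2984 - 1*(-2069)) + 5222) = 26905/((1/2984 + 2069) + 5222) = 26905/(6173897/2984 + 5222) = 26905/(21756345/2984) = 26905*(2984/21756345) = 16056904/4351269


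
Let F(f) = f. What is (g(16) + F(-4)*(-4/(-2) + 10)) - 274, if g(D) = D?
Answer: -306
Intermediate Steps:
(g(16) + F(-4)*(-4/(-2) + 10)) - 274 = (16 - 4*(-4/(-2) + 10)) - 274 = (16 - 4*(-4*(-1/2) + 10)) - 274 = (16 - 4*(2 + 10)) - 274 = (16 - 4*12) - 274 = (16 - 48) - 274 = -32 - 274 = -306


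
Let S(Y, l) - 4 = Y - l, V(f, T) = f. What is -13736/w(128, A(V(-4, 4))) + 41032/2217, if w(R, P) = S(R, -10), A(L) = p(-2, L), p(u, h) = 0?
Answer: -12313084/157407 ≈ -78.224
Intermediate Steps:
A(L) = 0
S(Y, l) = 4 + Y - l (S(Y, l) = 4 + (Y - l) = 4 + Y - l)
w(R, P) = 14 + R (w(R, P) = 4 + R - 1*(-10) = 4 + R + 10 = 14 + R)
-13736/w(128, A(V(-4, 4))) + 41032/2217 = -13736/(14 + 128) + 41032/2217 = -13736/142 + 41032*(1/2217) = -13736*1/142 + 41032/2217 = -6868/71 + 41032/2217 = -12313084/157407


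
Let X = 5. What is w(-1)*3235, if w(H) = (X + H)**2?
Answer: 51760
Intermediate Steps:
w(H) = (5 + H)**2
w(-1)*3235 = (5 - 1)**2*3235 = 4**2*3235 = 16*3235 = 51760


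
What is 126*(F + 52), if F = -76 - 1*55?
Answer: -9954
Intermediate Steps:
F = -131 (F = -76 - 55 = -131)
126*(F + 52) = 126*(-131 + 52) = 126*(-79) = -9954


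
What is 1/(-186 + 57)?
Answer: -1/129 ≈ -0.0077519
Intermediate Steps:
1/(-186 + 57) = 1/(-129) = -1/129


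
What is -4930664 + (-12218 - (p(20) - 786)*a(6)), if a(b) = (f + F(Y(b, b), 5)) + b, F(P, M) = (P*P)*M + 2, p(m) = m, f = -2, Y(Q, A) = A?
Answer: -4800406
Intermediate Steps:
F(P, M) = 2 + M*P² (F(P, M) = P²*M + 2 = M*P² + 2 = 2 + M*P²)
a(b) = b + 5*b² (a(b) = (-2 + (2 + 5*b²)) + b = 5*b² + b = b + 5*b²)
-4930664 + (-12218 - (p(20) - 786)*a(6)) = -4930664 + (-12218 - (20 - 786)*6*(1 + 5*6)) = -4930664 + (-12218 - (-766)*6*(1 + 30)) = -4930664 + (-12218 - (-766)*6*31) = -4930664 + (-12218 - (-766)*186) = -4930664 + (-12218 - 1*(-142476)) = -4930664 + (-12218 + 142476) = -4930664 + 130258 = -4800406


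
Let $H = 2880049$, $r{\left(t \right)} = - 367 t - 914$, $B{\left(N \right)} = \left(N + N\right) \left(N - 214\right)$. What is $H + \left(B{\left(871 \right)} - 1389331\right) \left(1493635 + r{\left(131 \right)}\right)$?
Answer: $-353699422979$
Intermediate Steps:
$B{\left(N \right)} = 2 N \left(-214 + N\right)$
$r{\left(t \right)} = -914 - 367 t$
$H + \left(B{\left(871 \right)} - 1389331\right) \left(1493635 + r{\left(131 \right)}\right) = 2880049 + \left(2 \cdot 871 \left(-214 + 871\right) - 1389331\right) \left(1493635 - 48991\right) = 2880049 + \left(2 \cdot 871 \cdot 657 - 1389331\right) \left(1493635 - 48991\right) = 2880049 + \left(1144494 - 1389331\right) \left(1493635 - 48991\right) = 2880049 - 353702303028 = -353699422979$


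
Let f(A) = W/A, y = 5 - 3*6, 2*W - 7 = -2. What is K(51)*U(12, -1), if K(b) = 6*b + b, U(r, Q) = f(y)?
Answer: -1785/26 ≈ -68.654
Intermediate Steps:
W = 5/2 (W = 7/2 + (1/2)*(-2) = 7/2 - 1 = 5/2 ≈ 2.5000)
y = -13 (y = 5 - 18 = -13)
f(A) = 5/(2*A)
U(r, Q) = -5/26 (U(r, Q) = (5/2)/(-13) = (5/2)*(-1/13) = -5/26)
K(b) = 7*b
K(51)*U(12, -1) = (7*51)*(-5/26) = 357*(-5/26) = -1785/26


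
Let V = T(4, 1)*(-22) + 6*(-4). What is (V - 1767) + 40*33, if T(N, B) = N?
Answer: -559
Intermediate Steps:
V = -112 (V = 4*(-22) + 6*(-4) = -88 - 24 = -112)
(V - 1767) + 40*33 = (-112 - 1767) + 40*33 = -1879 + 1320 = -559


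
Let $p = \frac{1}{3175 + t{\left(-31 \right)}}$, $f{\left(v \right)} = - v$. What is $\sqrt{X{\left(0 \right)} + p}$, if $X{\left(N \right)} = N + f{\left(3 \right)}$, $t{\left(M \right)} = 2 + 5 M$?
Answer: $\frac{7 i \sqrt{559070}}{3022} \approx 1.732 i$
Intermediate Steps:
$X{\left(N \right)} = -3 + N$ ($X{\left(N \right)} = N - 3 = -3 + N$)
$p = \frac{1}{3022}$ ($p = \frac{1}{3175 + \left(2 + 5 \left(-31\right)\right)} = \frac{1}{3175 + \left(2 - 155\right)} = \frac{1}{3175 - 153} = \frac{1}{3022} \approx 0.00033091$)
$\sqrt{X{\left(0 \right)} + p} = \sqrt{\left(-3 + 0\right) + \frac{1}{3022}} = \sqrt{-3 + \frac{1}{3022}} = \sqrt{- \frac{9065}{3022}} = \frac{7 i \sqrt{559070}}{3022}$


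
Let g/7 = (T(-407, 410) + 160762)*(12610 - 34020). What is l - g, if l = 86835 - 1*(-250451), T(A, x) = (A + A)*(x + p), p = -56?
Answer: -19092201494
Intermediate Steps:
T(A, x) = 2*A*(-56 + x) (T(A, x) = (A + A)*(x - 56) = (2*A)*(-56 + x) = 2*A*(-56 + x))
l = 337286 (l = 86835 + 250451 = 337286)
g = 19092538780 (g = 7*((2*(-407)*(-56 + 410) + 160762)*(12610 - 34020)) = 7*((2*(-407)*354 + 160762)*(-21410)) = 7*((-288156 + 160762)*(-21410)) = 7*(-127394*(-21410)) = 7*2727505540 = 19092538780)
l - g = 337286 - 1*19092538780 = 337286 - 19092538780 = -19092201494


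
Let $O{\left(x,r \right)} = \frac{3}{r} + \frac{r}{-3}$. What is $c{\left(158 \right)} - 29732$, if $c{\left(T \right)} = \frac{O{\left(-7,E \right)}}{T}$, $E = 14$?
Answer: $- \frac{197301739}{6636} \approx -29732.0$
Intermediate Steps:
$O{\left(x,r \right)} = \frac{3}{r} - \frac{r}{3}$ ($O{\left(x,r \right)} = \frac{3}{r} + r \left(- \frac{1}{3}\right) = \frac{3}{r} - \frac{r}{3}$)
$c{\left(T \right)} = - \frac{187}{42 T}$ ($c{\left(T \right)} = \frac{\frac{3}{14} - \frac{14}{3}}{T} = - \frac{187}{42 T}$)
$c{\left(158 \right)} - 29732 = - \frac{187}{42 \cdot 158} - 29732 = \left(- \frac{187}{42}\right) \frac{1}{158} - 29732 = - \frac{187}{6636} - 29732 = - \frac{197301739}{6636}$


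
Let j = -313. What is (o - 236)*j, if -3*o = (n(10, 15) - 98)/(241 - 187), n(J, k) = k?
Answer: 11940637/162 ≈ 73708.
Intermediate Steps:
o = 83/162 (o = -(15 - 98)/(3*(241 - 187)) = -(-83)/(3*54) = -1/3*(-83/54) = 83/162 ≈ 0.51235)
(o - 236)*j = (83/162 - 236)*(-313) = -38149/162*(-313) = 11940637/162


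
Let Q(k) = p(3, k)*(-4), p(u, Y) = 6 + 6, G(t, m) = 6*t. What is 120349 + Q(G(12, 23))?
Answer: 120301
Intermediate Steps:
p(u, Y) = 12
Q(k) = -48 (Q(k) = 12*(-4) = -48)
120349 + Q(G(12, 23)) = 120349 - 48 = 120301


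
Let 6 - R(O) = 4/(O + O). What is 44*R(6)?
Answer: 748/3 ≈ 249.33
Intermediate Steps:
R(O) = 6 - 2/O (R(O) = 6 - 4/(O + O) = 6 - 4/(2*O) = 6 - 1/(2*O)*4 = 6 - 2/O)
44*R(6) = 44*(6 - 2/6) = 44*(6 - 2*⅙) = 44*(6 - ⅓) = 44*(17/3) = 748/3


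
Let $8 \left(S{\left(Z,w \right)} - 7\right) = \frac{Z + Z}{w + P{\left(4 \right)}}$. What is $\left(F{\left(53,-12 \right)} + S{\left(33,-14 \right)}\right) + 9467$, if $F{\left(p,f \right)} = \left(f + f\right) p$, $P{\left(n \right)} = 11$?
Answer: $\frac{32797}{4} \approx 8199.3$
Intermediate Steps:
$F{\left(p,f \right)} = 2 f p$
$S{\left(Z,w \right)} = 7 + \frac{Z}{4 \left(11 + w\right)}$ ($S{\left(Z,w \right)} = 7 + \frac{\left(Z + Z\right) \frac{1}{w + 11}}{8} = 7 + \frac{2 Z \frac{1}{11 + w}}{8} = 7 + \frac{Z}{4 \left(11 + w\right)}$)
$\left(F{\left(53,-12 \right)} + S{\left(33,-14 \right)}\right) + 9467 = \left(2 \left(-12\right) 53 + \frac{308 + 33 + 28 \left(-14\right)}{4 \left(11 - 14\right)}\right) + 9467 = \left(-1272 + \frac{308 + 33 - 392}{4 \left(-3\right)}\right) + 9467 = \left(-1272 + \frac{1}{4} \left(- \frac{1}{3}\right) \left(-51\right)\right) + 9467 = \left(-1272 + \frac{17}{4}\right) + 9467 = - \frac{5071}{4} + 9467 = \frac{32797}{4}$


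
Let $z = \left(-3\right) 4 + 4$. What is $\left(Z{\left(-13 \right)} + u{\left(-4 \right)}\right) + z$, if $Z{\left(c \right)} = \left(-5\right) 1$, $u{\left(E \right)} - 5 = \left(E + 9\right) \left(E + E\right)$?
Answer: $-48$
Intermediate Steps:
$u{\left(E \right)} = 5 + 2 E \left(9 + E\right)$ ($u{\left(E \right)} = 5 + \left(E + 9\right) \left(E + E\right) = 5 + \left(9 + E\right) 2 E = 5 + 2 E \left(9 + E\right)$)
$Z{\left(c \right)} = -5$
$z = -8$ ($z = -12 + 4 = -8$)
$\left(Z{\left(-13 \right)} + u{\left(-4 \right)}\right) + z = \left(-5 + \left(5 + 2 \left(-4\right)^{2} + 18 \left(-4\right)\right)\right) - 8 = \left(-5 + \left(5 + 2 \cdot 16 - 72\right)\right) - 8 = \left(-5 + \left(5 + 32 - 72\right)\right) - 8 = \left(-5 - 35\right) - 8 = -40 - 8 = -48$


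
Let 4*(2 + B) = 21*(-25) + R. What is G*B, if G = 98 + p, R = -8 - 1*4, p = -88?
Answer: -2725/2 ≈ -1362.5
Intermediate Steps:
R = -12 (R = -8 - 4 = -12)
G = 10 (G = 98 - 88 = 10)
B = -545/4 (B = -2 + (21*(-25) - 12)/4 = -2 + (-525 - 12)/4 = -2 + (¼)*(-537) = -2 - 537/4 = -545/4 ≈ -136.25)
G*B = 10*(-545/4) = -2725/2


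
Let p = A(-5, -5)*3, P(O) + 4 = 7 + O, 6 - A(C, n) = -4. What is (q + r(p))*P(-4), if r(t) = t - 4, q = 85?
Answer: -111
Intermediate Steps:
A(C, n) = 10 (A(C, n) = 6 - 1*(-4) = 6 + 4 = 10)
P(O) = 3 + O (P(O) = -4 + (7 + O) = 3 + O)
p = 30 (p = 10*3 = 30)
r(t) = -4 + t
(q + r(p))*P(-4) = (85 + (-4 + 30))*(3 - 4) = (85 + 26)*(-1) = 111*(-1) = -111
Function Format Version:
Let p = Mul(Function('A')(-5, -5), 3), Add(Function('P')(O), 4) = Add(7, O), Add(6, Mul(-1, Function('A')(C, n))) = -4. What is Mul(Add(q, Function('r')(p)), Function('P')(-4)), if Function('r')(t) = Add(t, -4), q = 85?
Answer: -111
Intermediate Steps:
Function('A')(C, n) = 10 (Function('A')(C, n) = Add(6, Mul(-1, -4)) = Add(6, 4) = 10)
Function('P')(O) = Add(3, O) (Function('P')(O) = Add(-4, Add(7, O)) = Add(3, O))
p = 30 (p = Mul(10, 3) = 30)
Function('r')(t) = Add(-4, t)
Mul(Add(q, Function('r')(p)), Function('P')(-4)) = Mul(Add(85, Add(-4, 30)), Add(3, -4)) = Mul(Add(85, 26), -1) = Mul(111, -1) = -111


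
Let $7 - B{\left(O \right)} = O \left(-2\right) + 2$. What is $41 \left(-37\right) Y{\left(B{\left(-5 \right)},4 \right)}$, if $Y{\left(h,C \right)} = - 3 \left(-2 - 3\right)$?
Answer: $-22755$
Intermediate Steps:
$B{\left(O \right)} = 5 + 2 O$ ($B{\left(O \right)} = 7 - \left(O \left(-2\right) + 2\right) = 7 - \left(- 2 O + 2\right) = 7 - \left(2 - 2 O\right) = 7 + \left(-2 + 2 O\right) = 5 + 2 O$)
$Y{\left(h,C \right)} = 15$ ($Y{\left(h,C \right)} = \left(-3\right) \left(-5\right) = 15$)
$41 \left(-37\right) Y{\left(B{\left(-5 \right)},4 \right)} = 41 \left(-37\right) 15 = \left(-1517\right) 15 = -22755$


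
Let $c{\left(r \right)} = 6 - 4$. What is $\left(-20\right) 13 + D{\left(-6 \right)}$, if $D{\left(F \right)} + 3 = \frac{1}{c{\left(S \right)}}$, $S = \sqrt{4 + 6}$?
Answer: $- \frac{525}{2} \approx -262.5$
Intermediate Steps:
$S = \sqrt{10} \approx 3.1623$
$c{\left(r \right)} = 2$
$D{\left(F \right)} = - \frac{5}{2}$ ($D{\left(F \right)} = -3 + \frac{1}{2} = - \frac{5}{2}$)
$\left(-20\right) 13 + D{\left(-6 \right)} = \left(-20\right) 13 - \frac{5}{2} = -260 - \frac{5}{2} = - \frac{525}{2}$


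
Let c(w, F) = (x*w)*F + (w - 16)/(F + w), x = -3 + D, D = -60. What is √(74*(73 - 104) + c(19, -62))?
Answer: √132979951/43 ≈ 268.18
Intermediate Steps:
x = -63 (x = -3 - 60 = -63)
c(w, F) = (-16 + w)/(F + w) - 63*F*w (c(w, F) = (-63*w)*F + (w - 16)/(F + w) = -63*F*w + (-16 + w)/(F + w) = (-16 + w)/(F + w) - 63*F*w)
√(74*(73 - 104) + c(19, -62)) = √(74*(73 - 104) + (-16 + 19 - 63*(-62)*19² - 63*19*(-62)²)/(-62 + 19)) = √(74*(-31) + (-16 + 19 - 63*(-62)*361 - 63*19*3844)/(-43)) = √(-2294 - (-16 + 19 + 1410066 - 4601268)/43) = √(-2294 - 1/43*(-3191199)) = √(-2294 + 3191199/43) = √(3092557/43) = √132979951/43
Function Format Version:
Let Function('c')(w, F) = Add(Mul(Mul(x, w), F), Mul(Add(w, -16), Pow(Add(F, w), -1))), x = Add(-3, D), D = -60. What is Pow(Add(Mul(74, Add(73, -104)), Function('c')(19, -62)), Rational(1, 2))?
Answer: Mul(Rational(1, 43), Pow(132979951, Rational(1, 2))) ≈ 268.18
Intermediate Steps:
x = -63 (x = Add(-3, -60) = -63)
Function('c')(w, F) = Add(Mul(Pow(Add(F, w), -1), Add(-16, w)), Mul(-63, F, w)) (Function('c')(w, F) = Add(Mul(Mul(-63, w), F), Mul(Add(w, -16), Pow(Add(F, w), -1))) = Add(Mul(-63, F, w), Mul(Add(-16, w), Pow(Add(F, w), -1))) = Add(Mul(-63, F, w), Mul(Pow(Add(F, w), -1), Add(-16, w))) = Add(Mul(Pow(Add(F, w), -1), Add(-16, w)), Mul(-63, F, w)))
Pow(Add(Mul(74, Add(73, -104)), Function('c')(19, -62)), Rational(1, 2)) = Pow(Add(Mul(74, Add(73, -104)), Mul(Pow(Add(-62, 19), -1), Add(-16, 19, Mul(-63, -62, Pow(19, 2)), Mul(-63, 19, Pow(-62, 2))))), Rational(1, 2)) = Pow(Add(Mul(74, -31), Mul(Pow(-43, -1), Add(-16, 19, Mul(-63, -62, 361), Mul(-63, 19, 3844)))), Rational(1, 2)) = Pow(Add(-2294, Mul(Rational(-1, 43), Add(-16, 19, 1410066, -4601268))), Rational(1, 2)) = Pow(Add(-2294, Mul(Rational(-1, 43), -3191199)), Rational(1, 2)) = Pow(Add(-2294, Rational(3191199, 43)), Rational(1, 2)) = Pow(Rational(3092557, 43), Rational(1, 2)) = Mul(Rational(1, 43), Pow(132979951, Rational(1, 2)))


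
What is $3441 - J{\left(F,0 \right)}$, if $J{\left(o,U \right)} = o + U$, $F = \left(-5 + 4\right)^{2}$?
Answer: $3440$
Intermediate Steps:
$F = 1$ ($F = \left(-1\right)^{2} = 1$)
$J{\left(o,U \right)} = U + o$
$3441 - J{\left(F,0 \right)} = 3441 - \left(0 + 1\right) = 3441 - 1 = 3440$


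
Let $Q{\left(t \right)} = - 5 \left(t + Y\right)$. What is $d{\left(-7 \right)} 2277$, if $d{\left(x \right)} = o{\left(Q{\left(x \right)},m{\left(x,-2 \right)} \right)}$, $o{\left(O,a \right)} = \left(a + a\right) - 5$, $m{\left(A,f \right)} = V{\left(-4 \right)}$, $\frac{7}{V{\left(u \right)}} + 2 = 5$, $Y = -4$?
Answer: $-759$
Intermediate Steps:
$Q{\left(t \right)} = 20 - 5 t$ ($Q{\left(t \right)} = - 5 \left(t - 4\right) = - 5 \left(-4 + t\right) = 20 - 5 t$)
$V{\left(u \right)} = \frac{7}{3}$ ($V{\left(u \right)} = \frac{7}{-2 + 5} = \frac{7}{3}$)
$m{\left(A,f \right)} = \frac{7}{3}$
$o{\left(O,a \right)} = -5 + 2 a$ ($o{\left(O,a \right)} = 2 a - 5 = -5 + 2 a$)
$d{\left(x \right)} = - \frac{1}{3}$ ($d{\left(x \right)} = -5 + 2 \cdot \frac{7}{3} = -5 + \frac{14}{3} = - \frac{1}{3}$)
$d{\left(-7 \right)} 2277 = \left(- \frac{1}{3}\right) 2277 = -759$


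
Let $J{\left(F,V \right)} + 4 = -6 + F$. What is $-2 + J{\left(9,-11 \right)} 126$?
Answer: $-128$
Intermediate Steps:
$J{\left(F,V \right)} = -10 + F$ ($J{\left(F,V \right)} = -4 + \left(-6 + F\right) = -10 + F$)
$-2 + J{\left(9,-11 \right)} 126 = -2 + \left(-10 + 9\right) 126 = -2 - 126 = -128$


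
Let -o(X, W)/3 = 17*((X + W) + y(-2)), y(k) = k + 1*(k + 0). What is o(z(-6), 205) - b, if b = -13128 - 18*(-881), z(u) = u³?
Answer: -1965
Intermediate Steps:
y(k) = 2*k (y(k) = k + 1*k = k + k = 2*k)
b = 2730 (b = -13128 + 15858 = 2730)
o(X, W) = 204 - 51*W - 51*X (o(X, W) = -51*((X + W) + 2*(-2)) = -51*((W + X) - 4) = -51*(-4 + W + X) = -3*(-68 + 17*W + 17*X) = 204 - 51*W - 51*X)
o(z(-6), 205) - b = (204 - 51*205 - 51*(-6)³) - 1*2730 = (204 - 10455 - 51*(-216)) - 2730 = (204 - 10455 + 11016) - 2730 = 765 - 2730 = -1965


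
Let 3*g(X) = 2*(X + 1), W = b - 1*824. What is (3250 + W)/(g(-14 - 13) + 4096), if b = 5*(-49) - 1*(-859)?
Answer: 120/161 ≈ 0.74534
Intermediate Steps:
b = 614 (b = -245 + 859 = 614)
W = -210 (W = 614 - 1*824 = 614 - 824 = -210)
g(X) = ⅔ + 2*X/3 (g(X) = (2*(X + 1))/3 = (2*(1 + X))/3 = (2 + 2*X)/3 = ⅔ + 2*X/3)
(3250 + W)/(g(-14 - 13) + 4096) = (3250 - 210)/((⅔ + 2*(-14 - 13)/3) + 4096) = 3040/((⅔ + (⅔)*(-27)) + 4096) = 3040/((⅔ - 18) + 4096) = 3040/(-52/3 + 4096) = 3040/(12236/3) = 3040*(3/12236) = 120/161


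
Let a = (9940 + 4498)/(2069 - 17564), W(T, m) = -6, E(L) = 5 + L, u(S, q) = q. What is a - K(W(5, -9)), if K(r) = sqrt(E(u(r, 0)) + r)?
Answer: -14438/15495 - I ≈ -0.93178 - 1.0*I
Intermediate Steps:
K(r) = sqrt(5 + r) (K(r) = sqrt((5 + 0) + r) = sqrt(5 + r))
a = -14438/15495 (a = 14438/(-15495) = 14438*(-1/15495) = -14438/15495 ≈ -0.93178)
a - K(W(5, -9)) = -14438/15495 - sqrt(5 - 6) = -14438/15495 - sqrt(-1) = -14438/15495 - I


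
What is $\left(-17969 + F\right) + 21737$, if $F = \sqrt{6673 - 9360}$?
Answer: $3768 + i \sqrt{2687} \approx 3768.0 + 51.836 i$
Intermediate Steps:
$F = i \sqrt{2687}$ ($F = \sqrt{-2687} = i \sqrt{2687} \approx 51.836 i$)
$\left(-17969 + F\right) + 21737 = \left(-17969 + i \sqrt{2687}\right) + 21737 = 3768 + i \sqrt{2687}$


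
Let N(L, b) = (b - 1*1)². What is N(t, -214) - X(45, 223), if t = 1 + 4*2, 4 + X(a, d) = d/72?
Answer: 3328265/72 ≈ 46226.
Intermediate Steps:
X(a, d) = -4 + d/72
t = 9 (t = 1 + 8 = 9)
N(L, b) = (-1 + b)² (N(L, b) = (b - 1)² = (-1 + b)²)
N(t, -214) - X(45, 223) = (-1 - 214)² - (-4 + (1/72)*223) = (-215)² - (-4 + 223/72) = 46225 - 1*(-65/72) = 46225 + 65/72 = 3328265/72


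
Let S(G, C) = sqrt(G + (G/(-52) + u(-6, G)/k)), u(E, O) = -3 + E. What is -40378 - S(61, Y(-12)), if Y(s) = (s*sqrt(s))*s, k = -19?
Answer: -40378 - sqrt(14715519)/494 ≈ -40386.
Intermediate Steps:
Y(s) = s**(5/2) (Y(s) = s**(3/2)*s = s**(5/2))
S(G, C) = sqrt(9/19 + 51*G/52) (S(G, C) = sqrt(G + (G/(-52) + (-3 - 6)/(-19))) = sqrt(G + (G*(-1/52) - 9*(-1/19))) = sqrt(G + (-G/52 + 9/19)) = sqrt(G + (9/19 - G/52)) = sqrt(9/19 + 51*G/52))
-40378 - S(61, Y(-12)) = -40378 - sqrt(115596 + 239343*61)/494 = -40378 - sqrt(115596 + 14599923)/494 = -40378 - sqrt(14715519)/494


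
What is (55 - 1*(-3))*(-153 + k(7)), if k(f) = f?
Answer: -8468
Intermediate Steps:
(55 - 1*(-3))*(-153 + k(7)) = (55 - 1*(-3))*(-153 + 7) = (55 + 3)*(-146) = 58*(-146) = -8468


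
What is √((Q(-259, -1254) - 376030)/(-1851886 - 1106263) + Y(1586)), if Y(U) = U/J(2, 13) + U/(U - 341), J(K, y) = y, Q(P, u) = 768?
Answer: √1673773169951163972570/3682895505 ≈ 11.109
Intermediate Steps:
Y(U) = U/13 + U/(-341 + U) (Y(U) = U/13 + U/(U - 341) = U*(1/13) + U/(-341 + U) = U/13 + U/(-341 + U))
√((Q(-259, -1254) - 376030)/(-1851886 - 1106263) + Y(1586)) = √((768 - 376030)/(-1851886 - 1106263) + (1/13)*1586*(-328 + 1586)/(-341 + 1586)) = √(-375262/(-2958149) + (1/13)*1586*1258/1245) = √(-375262*(-1/2958149) + (1/13)*1586*(1/1245)*1258) = √(375262/2958149 + 153476/1245) = √(454472077114/3682895505) = √1673773169951163972570/3682895505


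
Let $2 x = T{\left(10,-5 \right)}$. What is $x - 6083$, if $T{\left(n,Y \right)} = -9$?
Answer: $- \frac{12175}{2} \approx -6087.5$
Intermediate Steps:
$x = - \frac{9}{2}$ ($x = \frac{1}{2} \left(-9\right) = - \frac{9}{2} \approx -4.5$)
$x - 6083 = - \frac{9}{2} - 6083 = - \frac{12175}{2}$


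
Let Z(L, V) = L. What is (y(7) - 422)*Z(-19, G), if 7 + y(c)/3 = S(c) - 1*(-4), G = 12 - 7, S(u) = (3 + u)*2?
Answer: 7049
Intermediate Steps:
S(u) = 6 + 2*u
G = 5
y(c) = 9 + 6*c (y(c) = -21 + 3*((6 + 2*c) - 1*(-4)) = -21 + 3*((6 + 2*c) + 4) = -21 + 3*(10 + 2*c) = -21 + (30 + 6*c) = 9 + 6*c)
(y(7) - 422)*Z(-19, G) = ((9 + 6*7) - 422)*(-19) = ((9 + 42) - 422)*(-19) = (51 - 422)*(-19) = -371*(-19) = 7049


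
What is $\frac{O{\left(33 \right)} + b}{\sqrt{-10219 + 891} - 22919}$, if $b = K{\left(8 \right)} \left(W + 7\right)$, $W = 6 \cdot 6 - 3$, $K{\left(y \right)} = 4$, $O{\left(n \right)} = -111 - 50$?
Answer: $\frac{22919}{525289889} + \frac{4 i \sqrt{583}}{525289889} \approx 4.3631 \cdot 10^{-5} + 1.8386 \cdot 10^{-7} i$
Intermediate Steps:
$O{\left(n \right)} = -161$
$W = 33$ ($W = 36 - 3 = 33$)
$b = 160$ ($b = 4 \left(33 + 7\right) = 4 \cdot 40 = 160$)
$\frac{O{\left(33 \right)} + b}{\sqrt{-10219 + 891} - 22919} = \frac{-161 + 160}{\sqrt{-10219 + 891} - 22919} = - \frac{1}{\sqrt{-9328} - 22919} = - \frac{1}{4 i \sqrt{583} - 22919} = - \frac{1}{-22919 + 4 i \sqrt{583}}$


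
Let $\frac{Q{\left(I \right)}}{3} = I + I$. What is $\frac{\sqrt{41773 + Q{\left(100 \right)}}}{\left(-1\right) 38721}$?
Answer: $- \frac{\sqrt{42373}}{38721} \approx -0.0053162$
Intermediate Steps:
$Q{\left(I \right)} = 6 I$ ($Q{\left(I \right)} = 3 \left(I + I\right) = 3 \cdot 2 I = 6 I$)
$\frac{\sqrt{41773 + Q{\left(100 \right)}}}{\left(-1\right) 38721} = \frac{\sqrt{41773 + 6 \cdot 100}}{\left(-1\right) 38721} = \frac{\sqrt{41773 + 600}}{-38721} = \sqrt{42373} \left(- \frac{1}{38721}\right) = - \frac{\sqrt{42373}}{38721}$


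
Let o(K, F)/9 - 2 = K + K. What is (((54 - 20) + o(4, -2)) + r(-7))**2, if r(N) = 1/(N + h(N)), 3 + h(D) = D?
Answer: 4439449/289 ≈ 15361.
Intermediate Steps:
o(K, F) = 18 + 18*K (o(K, F) = 18 + 9*(K + K) = 18 + 9*(2*K) = 18 + 18*K)
h(D) = -3 + D
r(N) = 1/(-3 + 2*N) (r(N) = 1/(N + (-3 + N)) = 1/(-3 + 2*N))
(((54 - 20) + o(4, -2)) + r(-7))**2 = (((54 - 20) + (18 + 18*4)) + 1/(-3 + 2*(-7)))**2 = ((34 + (18 + 72)) + 1/(-3 - 14))**2 = ((34 + 90) + 1/(-17))**2 = (124 - 1/17)**2 = (2107/17)**2 = 4439449/289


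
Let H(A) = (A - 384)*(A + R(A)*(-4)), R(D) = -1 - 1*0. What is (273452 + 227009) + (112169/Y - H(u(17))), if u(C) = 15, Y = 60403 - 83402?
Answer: 11671236359/22999 ≈ 5.0747e+5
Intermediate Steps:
R(D) = -1 (R(D) = -1 + 0 = -1)
Y = -22999
H(A) = (-384 + A)*(4 + A) (H(A) = (A - 384)*(A - 1*(-4)) = (-384 + A)*(A + 4) = (-384 + A)*(4 + A))
(273452 + 227009) + (112169/Y - H(u(17))) = (273452 + 227009) + (112169/(-22999) - (-1536 + 15² - 380*15)) = 500461 + (112169*(-1/22999) - (-1536 + 225 - 5700)) = 500461 + (-112169/22999 - 1*(-7011)) = 500461 + (-112169/22999 + 7011) = 500461 + 161133820/22999 = 11671236359/22999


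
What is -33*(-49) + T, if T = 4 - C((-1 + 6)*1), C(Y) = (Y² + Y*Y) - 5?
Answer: 1576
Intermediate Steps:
C(Y) = -5 + 2*Y² (C(Y) = (Y² + Y²) - 5 = 2*Y² - 5 = -5 + 2*Y²)
T = -41 (T = 4 - (-5 + 2*((-1 + 6)*1)²) = 4 - (-5 + 2*(5*1)²) = 4 - (-5 + 2*5²) = 4 - (-5 + 2*25) = 4 - (-5 + 50) = 4 - 1*45 = 4 - 45 = -41)
-33*(-49) + T = -33*(-49) - 41 = 1617 - 41 = 1576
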